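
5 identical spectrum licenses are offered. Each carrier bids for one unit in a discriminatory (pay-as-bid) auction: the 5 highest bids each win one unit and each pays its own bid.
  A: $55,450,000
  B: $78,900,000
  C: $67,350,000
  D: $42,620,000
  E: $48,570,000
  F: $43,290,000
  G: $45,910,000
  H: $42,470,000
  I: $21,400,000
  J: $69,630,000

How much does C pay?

C pays $67,350,000

Bids ranked high→low: 78,900,000 (B), 69,630,000 (J), 67,350,000 (C), 55,450,000 (A), 48,570,000 (E), 45,910,000 (G), 43,290,000 (F), …
Top 5: B, J, C, A, E.
C wins → own bid $67,350,000.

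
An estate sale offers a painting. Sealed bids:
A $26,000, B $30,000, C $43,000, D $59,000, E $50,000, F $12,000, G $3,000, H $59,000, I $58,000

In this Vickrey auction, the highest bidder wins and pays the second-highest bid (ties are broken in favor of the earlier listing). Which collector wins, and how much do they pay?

D pays $59,000

Bids in order: 59,000 (D) > 59,000 (H) > 58,000 (I) > 50,000 (E) > 43,000 (C) > 30,000 (B) > …
Tie at $59,000 → D wins by tie-break.
Second-price: D pays H's bid of $59,000.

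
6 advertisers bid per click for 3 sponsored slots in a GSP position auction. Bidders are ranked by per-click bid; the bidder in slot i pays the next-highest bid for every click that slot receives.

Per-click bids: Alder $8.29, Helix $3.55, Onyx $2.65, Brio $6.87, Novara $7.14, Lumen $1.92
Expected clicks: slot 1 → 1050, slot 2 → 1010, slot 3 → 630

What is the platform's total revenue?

Total revenue: $16672.20

Per-click bids in order: $8.29 (Alder) > $7.14 (Novara) > $6.87 (Brio) > $3.55 (Helix) > …
Slot 1: Alder pays $7.14 × 1050 = $7497.00
Slot 2: Novara pays $6.87 × 1010 = $6938.70
Slot 3: Brio pays $3.55 × 630 = $2236.50
Total = $16672.20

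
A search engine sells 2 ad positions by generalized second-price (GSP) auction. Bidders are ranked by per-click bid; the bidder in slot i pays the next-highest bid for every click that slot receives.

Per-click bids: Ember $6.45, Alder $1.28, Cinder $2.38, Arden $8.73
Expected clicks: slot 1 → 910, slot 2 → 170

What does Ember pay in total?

Per-click bids in order: $8.73 (Arden) > $6.45 (Ember) > $2.38 (Cinder) > …
Ember holds slot 2 → pays next bid $2.38 × 170 clicks = $404.60.

Ember pays $404.60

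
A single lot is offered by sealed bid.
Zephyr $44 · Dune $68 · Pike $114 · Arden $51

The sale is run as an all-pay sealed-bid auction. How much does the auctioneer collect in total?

Bids in order: 114 (Pike) > 68 (Dune) > 51 (Arden) > 44 (Zephyr)
Every bidder forfeits their bid regardless of winning.
Revenue = 44 + 68 + 114 + 51 = $277.

Total revenue: $277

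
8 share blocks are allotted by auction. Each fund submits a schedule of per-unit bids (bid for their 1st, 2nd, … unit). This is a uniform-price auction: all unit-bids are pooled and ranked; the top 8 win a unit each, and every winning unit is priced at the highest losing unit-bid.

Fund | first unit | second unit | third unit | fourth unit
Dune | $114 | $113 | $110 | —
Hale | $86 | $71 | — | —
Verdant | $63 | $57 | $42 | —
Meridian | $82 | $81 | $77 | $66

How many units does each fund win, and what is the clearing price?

All unit-bids, highest first — top 8: 114 (Dune-1), 113 (Dune-2), 110 (Dune-3), 86 (Hale-1), 82 (Meridian-1), 81 (Meridian-2), 77 (Meridian-3), 71 (Hale-2)
Highest rejected unit-bid = $66.
Allocation: Dune 3, Hale 2, Meridian 3.

Dune 3, Hale 2, Meridian 3; clearing price $66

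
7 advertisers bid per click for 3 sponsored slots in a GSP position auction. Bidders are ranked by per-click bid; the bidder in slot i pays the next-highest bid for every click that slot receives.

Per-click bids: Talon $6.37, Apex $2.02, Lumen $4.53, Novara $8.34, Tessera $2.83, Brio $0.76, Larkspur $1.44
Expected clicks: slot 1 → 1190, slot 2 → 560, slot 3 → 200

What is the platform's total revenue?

Total revenue: $10683.10

Per-click bids in order: $8.34 (Novara) > $6.37 (Talon) > $4.53 (Lumen) > $2.83 (Tessera) > …
Slot 1: Novara pays $6.37 × 1190 = $7580.30
Slot 2: Talon pays $4.53 × 560 = $2536.80
Slot 3: Lumen pays $2.83 × 200 = $566.00
Total = $10683.10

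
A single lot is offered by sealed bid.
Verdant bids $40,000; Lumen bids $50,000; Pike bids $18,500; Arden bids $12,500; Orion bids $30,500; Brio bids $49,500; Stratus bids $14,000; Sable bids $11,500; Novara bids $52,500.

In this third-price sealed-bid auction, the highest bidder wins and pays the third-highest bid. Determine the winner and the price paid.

Sorting bids: 52,500 (Novara) > 50,000 (Lumen) > 49,500 (Brio) > 40,000 (Verdant) > 30,500 (Orion) > 18,500 (Pike) > …
Novara wins; payment is bid #3 in the ranking = $49,500.

Novara pays $49,500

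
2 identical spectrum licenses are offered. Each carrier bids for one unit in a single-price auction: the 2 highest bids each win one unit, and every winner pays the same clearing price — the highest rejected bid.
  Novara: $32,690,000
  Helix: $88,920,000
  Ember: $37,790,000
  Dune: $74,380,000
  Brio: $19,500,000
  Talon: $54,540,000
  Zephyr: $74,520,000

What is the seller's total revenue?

Total revenue: $148,760,000

Sorting: 88,920,000 (Helix), 74,520,000 (Zephyr), 74,380,000 (Dune), 54,540,000 (Talon), …
Top 2: Helix, Zephyr.
First losing bid is Dune's $74,380,000, which sets the uniform price.
Total revenue = 2 × $74,380,000 = $148,760,000.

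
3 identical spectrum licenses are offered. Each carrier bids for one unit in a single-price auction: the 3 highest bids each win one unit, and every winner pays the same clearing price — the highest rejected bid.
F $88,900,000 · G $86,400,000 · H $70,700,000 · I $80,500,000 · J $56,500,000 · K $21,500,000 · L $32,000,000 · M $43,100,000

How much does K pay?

K pays $0

Sorting: 88,900,000 (F), 86,400,000 (G), 80,500,000 (I), 70,700,000 (H), 56,500,000 (J), …
Winners (3 units): F, G, I.
First losing bid is H's $70,700,000, which sets the uniform price.
K does not win → pays $0.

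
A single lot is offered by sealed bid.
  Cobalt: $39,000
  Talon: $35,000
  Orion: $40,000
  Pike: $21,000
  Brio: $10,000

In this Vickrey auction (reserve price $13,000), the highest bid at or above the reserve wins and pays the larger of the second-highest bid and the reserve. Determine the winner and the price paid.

Orion pays $39,000

Sorting bids: 40,000 (Orion) > 39,000 (Cobalt) > 35,000 (Talon) > 21,000 (Pike) > 10,000 (Brio)
Highest eligible bid: Orion at $40,000.
Second-highest bid $39,000 exceeds the reserve $13,000 → payment $39,000.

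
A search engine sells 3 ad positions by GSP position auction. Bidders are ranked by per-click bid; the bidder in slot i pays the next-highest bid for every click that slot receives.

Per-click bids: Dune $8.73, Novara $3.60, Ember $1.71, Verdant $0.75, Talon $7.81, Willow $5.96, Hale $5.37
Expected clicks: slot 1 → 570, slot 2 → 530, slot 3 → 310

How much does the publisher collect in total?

Ranked by bid: $8.73 (Dune) > $7.81 (Talon) > $5.96 (Willow) > $5.37 (Hale) > …
Slot 1: Dune pays $7.81 × 570 = $4451.70
Slot 2: Talon pays $5.96 × 530 = $3158.80
Slot 3: Willow pays $5.37 × 310 = $1664.70
Total = $9275.20

Total revenue: $9275.20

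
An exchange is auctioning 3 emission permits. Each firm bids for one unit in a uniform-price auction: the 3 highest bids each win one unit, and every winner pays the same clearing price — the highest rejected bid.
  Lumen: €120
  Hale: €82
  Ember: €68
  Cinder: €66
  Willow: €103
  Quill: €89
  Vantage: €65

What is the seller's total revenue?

Bids ranked high→low: 120 (Lumen), 103 (Willow), 89 (Quill), 82 (Hale), 68 (Ember), …
Winners (3 units): Lumen, Willow, Quill.
Clearing price = highest rejected bid = €82.
Total revenue = 3 × €82 = €246.

Total revenue: €246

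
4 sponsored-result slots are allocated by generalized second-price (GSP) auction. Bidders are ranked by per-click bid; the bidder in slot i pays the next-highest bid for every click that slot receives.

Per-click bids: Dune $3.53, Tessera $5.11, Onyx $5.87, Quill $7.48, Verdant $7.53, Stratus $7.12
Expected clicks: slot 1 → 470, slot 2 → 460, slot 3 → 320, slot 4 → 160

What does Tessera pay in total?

Ranked by bid: $7.53 (Verdant) > $7.48 (Quill) > $7.12 (Stratus) > $5.87 (Onyx) > $5.11 (Tessera) > …
Tessera ranks below slot 4 → no slot, pays nothing.

Tessera pays $0.00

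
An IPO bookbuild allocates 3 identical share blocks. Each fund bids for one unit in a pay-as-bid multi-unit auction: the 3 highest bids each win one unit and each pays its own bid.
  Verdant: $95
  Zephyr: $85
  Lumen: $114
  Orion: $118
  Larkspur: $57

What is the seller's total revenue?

Sorting: 118 (Orion), 114 (Lumen), 95 (Verdant), 85 (Zephyr), 57 (Larkspur)
Winners (3 units): Orion, Lumen, Verdant.
Total revenue = 118 + 114 + 95 = $327.

Total revenue: $327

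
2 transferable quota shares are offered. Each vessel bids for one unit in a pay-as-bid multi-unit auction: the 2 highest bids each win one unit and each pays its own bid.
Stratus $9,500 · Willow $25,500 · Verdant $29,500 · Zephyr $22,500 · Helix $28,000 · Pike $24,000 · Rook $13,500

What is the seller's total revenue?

Total revenue: $57,500

Bids ranked high→low: 29,500 (Verdant), 28,000 (Helix), 25,500 (Willow), 24,000 (Pike), …
Top 2: Verdant, Helix.
Total revenue = 29,500 + 28,000 = $57,500.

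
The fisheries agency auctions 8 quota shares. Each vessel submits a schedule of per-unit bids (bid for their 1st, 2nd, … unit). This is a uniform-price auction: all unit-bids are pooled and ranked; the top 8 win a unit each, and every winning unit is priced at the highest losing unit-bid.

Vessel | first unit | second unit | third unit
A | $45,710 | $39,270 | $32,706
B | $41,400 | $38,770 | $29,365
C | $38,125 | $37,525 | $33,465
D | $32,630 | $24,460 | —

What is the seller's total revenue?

All unit-bids, highest first — top 8: 45,710 (A-1), 41,400 (B-1), 39,270 (A-2), 38,770 (B-2), 38,125 (C-1), 37,525 (C-2), 33,465 (C-3), 32,706 (A-3)
Highest rejected unit-bid = $32,630.
Allocation: A 3, B 2, C 3. Every unit priced at $32,630.
Revenue = 8 × 32,630 = $261,040.

Total revenue: $261,040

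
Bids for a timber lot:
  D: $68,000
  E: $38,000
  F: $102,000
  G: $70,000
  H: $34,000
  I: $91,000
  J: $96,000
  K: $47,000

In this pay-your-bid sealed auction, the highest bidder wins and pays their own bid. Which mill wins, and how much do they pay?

Rule: the highest bidder wins and pays their own bid.
Bids ranked: 102,000 (F) > 96,000 (J) > 91,000 (I) > 70,000 (G) > 68,000 (D) > 47,000 (K) > …
F is highest → pays own bid, $102,000.

F pays $102,000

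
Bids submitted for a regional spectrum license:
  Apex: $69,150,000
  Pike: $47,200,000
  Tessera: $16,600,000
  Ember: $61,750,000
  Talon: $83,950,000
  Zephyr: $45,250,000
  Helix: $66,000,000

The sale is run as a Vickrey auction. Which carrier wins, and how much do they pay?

Talon pays $69,150,000

Vickrey auction: the highest bidder wins and pays the second-highest bid.
Bids in order: 83,950,000 (Talon) > 69,150,000 (Apex) > 66,000,000 (Helix) > 61,750,000 (Ember) > 47,200,000 (Pike) > 45,250,000 (Zephyr) > …
Talon wins with the highest bid; price is set by the runner-up at $69,150,000.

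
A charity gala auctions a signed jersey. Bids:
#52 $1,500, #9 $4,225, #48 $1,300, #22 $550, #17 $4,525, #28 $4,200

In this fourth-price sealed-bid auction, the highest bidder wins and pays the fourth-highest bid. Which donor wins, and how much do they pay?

Bids ranked: 4,525 (#17) > 4,225 (#9) > 4,200 (#28) > 1,500 (#52) > 1,300 (#48) > 550 (#22)
#17 is highest; pays the fourth-highest bid, $1,500.

#17 pays $1,500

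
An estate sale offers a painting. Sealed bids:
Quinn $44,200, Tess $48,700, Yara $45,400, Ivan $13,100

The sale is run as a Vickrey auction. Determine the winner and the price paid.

Sorting bids: 48,700 (Tess) > 45,400 (Yara) > 44,200 (Quinn) > 13,100 (Ivan)
Tess is highest; pays the second-highest bid, $45,400.

Tess pays $45,400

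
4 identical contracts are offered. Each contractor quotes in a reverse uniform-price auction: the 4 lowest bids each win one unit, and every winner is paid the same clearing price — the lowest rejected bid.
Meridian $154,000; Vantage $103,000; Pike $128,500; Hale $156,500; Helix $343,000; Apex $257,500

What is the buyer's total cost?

Sorting: 103,000 (Vantage), 128,500 (Pike), 154,000 (Meridian), 156,500 (Hale), 257,500 (Apex), 343,000 (Helix)
The 4 lowest are Vantage, Pike, Meridian, Hale.
Clearing price = lowest rejected bid = $257,500.
Total cost = 4 × $257,500 = $1,030,000.

Total cost: $1,030,000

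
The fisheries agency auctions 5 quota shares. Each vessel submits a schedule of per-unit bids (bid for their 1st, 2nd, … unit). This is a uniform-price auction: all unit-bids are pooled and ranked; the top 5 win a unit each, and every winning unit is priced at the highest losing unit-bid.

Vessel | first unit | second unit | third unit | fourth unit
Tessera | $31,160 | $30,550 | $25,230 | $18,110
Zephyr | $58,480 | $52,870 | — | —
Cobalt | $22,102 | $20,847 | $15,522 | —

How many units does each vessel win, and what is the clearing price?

Tessera 3, Zephyr 2; clearing price $22,102

All unit-bids, highest first — top 5: 58,480 (Zephyr-1), 52,870 (Zephyr-2), 31,160 (Tessera-1), 30,550 (Tessera-2), 25,230 (Tessera-3)
First bid not allocated: $22,102.
Allocation: Tessera 3, Zephyr 2.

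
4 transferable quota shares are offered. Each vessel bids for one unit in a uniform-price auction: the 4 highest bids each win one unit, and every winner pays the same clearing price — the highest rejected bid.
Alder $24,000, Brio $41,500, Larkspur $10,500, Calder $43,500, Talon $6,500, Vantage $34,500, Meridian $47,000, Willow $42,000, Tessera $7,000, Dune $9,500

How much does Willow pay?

Willow pays $34,500

Bids ranked high→low: 47,000 (Meridian), 43,500 (Calder), 42,000 (Willow), 41,500 (Brio), 34,500 (Vantage), 24,000 (Alder), …
Winners (4 units): Meridian, Calder, Willow, Brio.
Clearing price = highest rejected bid = $34,500.
Willow wins → pays $34,500.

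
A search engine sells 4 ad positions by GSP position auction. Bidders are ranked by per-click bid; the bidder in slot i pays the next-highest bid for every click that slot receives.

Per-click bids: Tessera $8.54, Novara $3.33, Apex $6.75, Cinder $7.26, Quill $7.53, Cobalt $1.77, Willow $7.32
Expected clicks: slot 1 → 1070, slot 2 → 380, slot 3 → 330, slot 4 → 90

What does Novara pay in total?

Per-click bids in order: $8.54 (Tessera) > $7.53 (Quill) > $7.32 (Willow) > $7.26 (Cinder) > $6.75 (Apex) > …
Novara ranks below slot 4 → no slot, pays nothing.

Novara pays $0.00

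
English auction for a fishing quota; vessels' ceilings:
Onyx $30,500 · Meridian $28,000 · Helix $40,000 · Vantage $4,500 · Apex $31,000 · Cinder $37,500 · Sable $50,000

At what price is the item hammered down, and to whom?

Sable wins at $40,000

Limits in order: 50,000 (Sable) > 40,000 (Helix) > 37,500 (Cinder) > 31,000 (Apex) > 30,500 (Onyx) > 28,000 (Meridian) > …
Once the price passes $40,000, only Sable is left; the hammer falls at Helix's limit of $40,000.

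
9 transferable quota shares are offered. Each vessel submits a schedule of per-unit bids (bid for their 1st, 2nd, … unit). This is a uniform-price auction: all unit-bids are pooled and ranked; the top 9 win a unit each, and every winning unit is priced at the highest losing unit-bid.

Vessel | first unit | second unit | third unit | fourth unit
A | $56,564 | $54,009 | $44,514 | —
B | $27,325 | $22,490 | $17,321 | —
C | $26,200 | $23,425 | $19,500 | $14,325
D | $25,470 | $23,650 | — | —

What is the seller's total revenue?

Pooled unit-bids ranked (top 9): 56,564 (A-1), 54,009 (A-2), 44,514 (A-3), 27,325 (B-1), 26,200 (C-1), 25,470 (D-1), 23,650 (D-2), 23,425 (C-2), 22,490 (B-2)
First bid not allocated: $19,500.
Allocation: A 3, B 2, C 2, D 2. Every unit priced at $19,500.
Revenue = 9 × 19,500 = $175,500.

Total revenue: $175,500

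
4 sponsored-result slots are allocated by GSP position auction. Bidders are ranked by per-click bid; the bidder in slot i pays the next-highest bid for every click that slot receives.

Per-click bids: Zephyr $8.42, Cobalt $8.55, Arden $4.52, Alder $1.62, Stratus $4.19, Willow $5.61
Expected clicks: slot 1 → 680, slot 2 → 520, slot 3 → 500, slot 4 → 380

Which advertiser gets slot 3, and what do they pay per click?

Per-click bids in order: $8.55 (Cobalt) > $8.42 (Zephyr) > $5.61 (Willow) > $4.52 (Arden) > $4.19 (Stratus) > …
Slot 3 goes to the third-ranked bidder, Willow, who pays the next bid down: $4.52/click.

Willow; $4.52 per click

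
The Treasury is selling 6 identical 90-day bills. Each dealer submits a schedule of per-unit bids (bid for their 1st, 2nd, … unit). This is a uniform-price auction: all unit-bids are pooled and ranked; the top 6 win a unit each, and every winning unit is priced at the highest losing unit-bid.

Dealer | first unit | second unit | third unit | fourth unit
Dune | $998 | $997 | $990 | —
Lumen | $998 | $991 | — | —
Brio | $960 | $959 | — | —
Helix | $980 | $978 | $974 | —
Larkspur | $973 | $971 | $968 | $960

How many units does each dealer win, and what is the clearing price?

Pooled unit-bids ranked (top 6): 998 (Dune-1), 998 (Lumen-1), 997 (Dune-2), 991 (Lumen-2), 990 (Dune-3), 980 (Helix-1)
First bid not allocated: $978.
Allocation: Dune 3, Helix 1, Lumen 2.

Dune 3, Helix 1, Lumen 2; clearing price $978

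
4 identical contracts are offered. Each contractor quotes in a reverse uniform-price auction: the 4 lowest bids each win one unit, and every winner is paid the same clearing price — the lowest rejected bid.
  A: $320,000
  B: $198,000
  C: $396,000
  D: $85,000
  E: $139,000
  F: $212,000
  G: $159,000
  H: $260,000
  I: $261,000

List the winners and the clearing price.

Bids ranked low→high: 85,000 (D), 139,000 (E), 159,000 (G), 198,000 (B), 212,000 (F), 260,000 (H), …
The 4 lowest are D, E, G, B.
First losing bid is F's $212,000, which sets the uniform price.

D, E, G, B; each is paid $212,000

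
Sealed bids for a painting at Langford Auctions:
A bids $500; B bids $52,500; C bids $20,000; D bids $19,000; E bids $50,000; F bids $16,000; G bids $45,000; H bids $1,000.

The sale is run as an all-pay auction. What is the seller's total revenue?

Rule: the highest bidder wins the item, but every bidder pays their own bid.
Bids ranked: 52,500 (B) > 50,000 (E) > 45,000 (G) > 20,000 (C) > 19,000 (D) > 16,000 (F) > …
Every bidder forfeits their bid regardless of winning.
Revenue = 500 + 52,500 + 20,000 + 19,000 + 50,000 + 16,000 + 45,000 + 1,000 = $204,000.

Total revenue: $204,000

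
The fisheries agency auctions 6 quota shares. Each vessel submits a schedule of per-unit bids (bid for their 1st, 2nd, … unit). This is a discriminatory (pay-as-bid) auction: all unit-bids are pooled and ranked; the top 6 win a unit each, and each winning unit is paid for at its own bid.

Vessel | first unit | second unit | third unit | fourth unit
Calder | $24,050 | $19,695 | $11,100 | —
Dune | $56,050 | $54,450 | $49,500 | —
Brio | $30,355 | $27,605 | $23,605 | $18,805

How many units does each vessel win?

Brio 2, Calder 1, Dune 3

Pooled unit-bids ranked (top 6): 56,050 (Dune-1), 54,450 (Dune-2), 49,500 (Dune-3), 30,355 (Brio-1), 27,605 (Brio-2), 24,050 (Calder-1)
Next rejected bid: $23,605 (not a price — pay-as-bid).
Allocation: Brio 2, Calder 1, Dune 3.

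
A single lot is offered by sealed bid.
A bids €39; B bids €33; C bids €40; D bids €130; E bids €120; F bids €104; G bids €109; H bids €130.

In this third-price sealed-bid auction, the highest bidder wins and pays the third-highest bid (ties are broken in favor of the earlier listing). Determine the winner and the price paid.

D pays €120

Third-price sealed-bid auction: the highest bidder wins and pays the third-highest bid.
Sorting bids: 130 (D) > 130 (H) > 120 (E) > 109 (G) > 104 (F) > 40 (C) > …
D and H tie at €130; tie-break gives it to D.
D is highest; pays the third-highest bid, €120.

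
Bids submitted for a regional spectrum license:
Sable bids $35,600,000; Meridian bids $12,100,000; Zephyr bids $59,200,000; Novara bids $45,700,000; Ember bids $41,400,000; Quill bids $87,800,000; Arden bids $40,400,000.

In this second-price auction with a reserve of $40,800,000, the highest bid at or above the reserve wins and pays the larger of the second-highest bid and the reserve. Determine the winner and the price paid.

Quill pays $59,200,000

Second-price auction with a reserve of $40,800,000: the highest bid at or above the reserve wins and pays the larger of the second-highest bid and the reserve.
Bids ranked: 87,800,000 (Quill) > 59,200,000 (Zephyr) > 45,700,000 (Novara) > 41,400,000 (Ember) > 40,400,000 (Arden) > 35,600,000 (Sable) > …
Quill has the top bid at or above the reserve ($87,800,000).
Second-highest bid $59,200,000 exceeds the reserve $40,800,000 → payment $59,200,000.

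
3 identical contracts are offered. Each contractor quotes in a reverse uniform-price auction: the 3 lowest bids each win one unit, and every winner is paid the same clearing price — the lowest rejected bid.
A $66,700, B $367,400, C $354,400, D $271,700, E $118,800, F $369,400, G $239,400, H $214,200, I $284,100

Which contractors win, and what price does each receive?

A, E, H; each is paid $239,400

Sorting: 66,700 (A), 118,800 (E), 214,200 (H), 239,400 (G), 271,700 (D), …
Lowest 3: A, E, H.
First losing bid is G's $239,400, which sets the uniform price.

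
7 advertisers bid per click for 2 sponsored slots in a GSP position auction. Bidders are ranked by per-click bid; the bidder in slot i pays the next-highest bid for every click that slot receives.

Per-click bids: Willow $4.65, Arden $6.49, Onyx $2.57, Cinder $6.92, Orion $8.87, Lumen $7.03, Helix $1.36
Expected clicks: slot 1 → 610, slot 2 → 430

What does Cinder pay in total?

Sorting advertisers: $8.87 (Orion) > $7.03 (Lumen) > $6.92 (Cinder) > …
Cinder ranks below slot 2 → no slot, pays nothing.

Cinder pays $0.00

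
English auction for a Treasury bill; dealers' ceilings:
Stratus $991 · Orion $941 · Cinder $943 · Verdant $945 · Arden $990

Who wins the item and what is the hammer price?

Limits ranked: 991 (Stratus) > 990 (Arden) > 945 (Verdant) > 943 (Cinder) > 941 (Orion)
Arden is the last rival to drop out, at $990; Stratus remains and wins at that price.

Stratus wins at $990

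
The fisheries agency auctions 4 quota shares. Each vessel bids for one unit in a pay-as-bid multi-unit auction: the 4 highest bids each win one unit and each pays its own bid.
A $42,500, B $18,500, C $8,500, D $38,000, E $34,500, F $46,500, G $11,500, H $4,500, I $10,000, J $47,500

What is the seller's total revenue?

Total revenue: $174,500

Ordering the bids: 47,500 (J), 46,500 (F), 42,500 (A), 38,000 (D), 34,500 (E), 18,500 (B), …
The 4 highest are J, F, A, D.
Total revenue = 47,500 + 46,500 + 42,500 + 38,000 = $174,500.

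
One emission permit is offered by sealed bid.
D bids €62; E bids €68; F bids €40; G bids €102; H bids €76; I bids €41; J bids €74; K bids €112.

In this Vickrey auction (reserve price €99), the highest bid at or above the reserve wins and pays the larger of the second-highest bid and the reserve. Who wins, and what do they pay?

K pays €102

Vickrey auction (reserve price €99): the highest bid at or above the reserve wins and pays the larger of the second-highest bid and the reserve.
Sorting bids: 112 (K) > 102 (G) > 76 (H) > 74 (J) > 68 (E) > 62 (D) > …
Highest eligible bid: K at €112.
Second-highest bid €102 exceeds the reserve €99 → payment €102.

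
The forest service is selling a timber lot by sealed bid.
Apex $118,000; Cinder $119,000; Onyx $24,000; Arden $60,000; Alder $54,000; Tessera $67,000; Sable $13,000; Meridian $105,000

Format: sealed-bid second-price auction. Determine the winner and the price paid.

Rule: the highest bidder wins and pays the second-highest bid.
Sorting bids: 119,000 (Cinder) > 118,000 (Apex) > 105,000 (Meridian) > 67,000 (Tessera) > 60,000 (Arden) > 54,000 (Alder) > …
Cinder is highest; pays the second-highest bid, $118,000.

Cinder pays $118,000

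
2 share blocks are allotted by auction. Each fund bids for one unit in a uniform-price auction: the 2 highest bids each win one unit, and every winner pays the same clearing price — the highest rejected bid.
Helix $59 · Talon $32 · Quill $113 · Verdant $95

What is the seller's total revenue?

Bids ranked high→low: 113 (Quill), 95 (Verdant), 59 (Helix), 32 (Talon)
Winners (2 units): Quill, Verdant.
First losing bid is Helix's $59, which sets the uniform price.
Total revenue = 2 × $59 = $118.

Total revenue: $118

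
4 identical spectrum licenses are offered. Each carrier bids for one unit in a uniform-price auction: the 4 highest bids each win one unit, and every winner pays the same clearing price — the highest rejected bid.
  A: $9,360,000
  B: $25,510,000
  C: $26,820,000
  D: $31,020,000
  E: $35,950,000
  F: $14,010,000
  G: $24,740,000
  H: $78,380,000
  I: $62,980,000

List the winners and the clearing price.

H, I, E, D; each pays $26,820,000

Ordering the bids: 78,380,000 (H), 62,980,000 (I), 35,950,000 (E), 31,020,000 (D), 26,820,000 (C), 25,510,000 (B), …
Winners (4 units): H, I, E, D.
Clearing price = highest rejected bid = $26,820,000.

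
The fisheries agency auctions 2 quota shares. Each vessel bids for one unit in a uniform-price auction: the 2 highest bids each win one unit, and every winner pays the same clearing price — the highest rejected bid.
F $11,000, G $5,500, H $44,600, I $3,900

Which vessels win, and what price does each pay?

Bids ranked high→low: 44,600 (H), 11,000 (F), 5,500 (G), 3,900 (I)
The 2 highest are H, F.
Highest unsuccessful bid: $5,500 → clearing price.

H, F; each pays $5,500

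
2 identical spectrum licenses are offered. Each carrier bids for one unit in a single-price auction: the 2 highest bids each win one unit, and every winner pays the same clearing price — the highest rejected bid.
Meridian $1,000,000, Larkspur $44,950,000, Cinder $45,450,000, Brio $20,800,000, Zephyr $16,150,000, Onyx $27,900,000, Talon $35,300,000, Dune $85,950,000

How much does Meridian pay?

Meridian pays $0

Bids ranked high→low: 85,950,000 (Dune), 45,450,000 (Cinder), 44,950,000 (Larkspur), 35,300,000 (Talon), …
Winners (2 units): Dune, Cinder.
First losing bid is Larkspur's $44,950,000, which sets the uniform price.
Meridian does not win → pays $0.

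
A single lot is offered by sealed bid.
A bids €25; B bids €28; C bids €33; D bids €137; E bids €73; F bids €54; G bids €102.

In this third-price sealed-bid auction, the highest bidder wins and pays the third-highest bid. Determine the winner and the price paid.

D pays €73

Bids in order: 137 (D) > 102 (G) > 73 (E) > 54 (F) > 33 (C) > 28 (B) > …
D wins; payment is bid #3 in the ranking = €73.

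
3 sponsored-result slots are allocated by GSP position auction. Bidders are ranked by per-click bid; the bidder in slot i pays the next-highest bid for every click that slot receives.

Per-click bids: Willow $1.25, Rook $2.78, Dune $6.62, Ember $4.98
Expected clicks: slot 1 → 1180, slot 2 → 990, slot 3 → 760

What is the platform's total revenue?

Total revenue: $9578.60

Per-click bids in order: $6.62 (Dune) > $4.98 (Ember) > $2.78 (Rook) > $1.25 (Willow)
Slot 1: Dune pays $4.98 × 1180 = $5876.40
Slot 2: Ember pays $2.78 × 990 = $2752.20
Slot 3: Rook pays $1.25 × 760 = $950.00
Total = $9578.60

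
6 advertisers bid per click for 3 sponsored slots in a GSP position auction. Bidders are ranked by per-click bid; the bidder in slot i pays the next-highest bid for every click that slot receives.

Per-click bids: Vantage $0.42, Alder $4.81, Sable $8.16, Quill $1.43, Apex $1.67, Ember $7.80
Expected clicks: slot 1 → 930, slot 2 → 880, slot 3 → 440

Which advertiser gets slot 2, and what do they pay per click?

Ember; $4.81 per click

Sorting advertisers: $8.16 (Sable) > $7.80 (Ember) > $4.81 (Alder) > $1.67 (Apex) > …
Slot 2 goes to the second-ranked bidder, Ember, who pays the next bid down: $4.81/click.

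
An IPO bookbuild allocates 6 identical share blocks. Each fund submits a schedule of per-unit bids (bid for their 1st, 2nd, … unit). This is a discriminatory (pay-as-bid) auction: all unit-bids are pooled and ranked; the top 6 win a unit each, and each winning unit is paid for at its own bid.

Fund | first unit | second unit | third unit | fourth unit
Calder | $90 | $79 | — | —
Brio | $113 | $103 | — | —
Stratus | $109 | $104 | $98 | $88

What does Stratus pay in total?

Merging the schedules and taking the best 6: 113 (Brio-1), 109 (Stratus-1), 104 (Stratus-2), 103 (Brio-2), 98 (Stratus-3), 90 (Calder-1)
Next rejected bid: $88 (not a price — pay-as-bid).
Stratus's winning unit-bids: 109 + 104 + 98 = $311.

Stratus pays $311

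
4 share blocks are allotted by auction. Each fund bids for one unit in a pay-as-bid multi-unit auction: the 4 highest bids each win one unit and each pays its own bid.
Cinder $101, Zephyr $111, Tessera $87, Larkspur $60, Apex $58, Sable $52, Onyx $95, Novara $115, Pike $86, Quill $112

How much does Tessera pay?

Bids ranked high→low: 115 (Novara), 112 (Quill), 111 (Zephyr), 101 (Cinder), 95 (Onyx), 87 (Tessera), …
Top 4: Novara, Quill, Zephyr, Cinder.
Tessera does not win → $0.

Tessera pays $0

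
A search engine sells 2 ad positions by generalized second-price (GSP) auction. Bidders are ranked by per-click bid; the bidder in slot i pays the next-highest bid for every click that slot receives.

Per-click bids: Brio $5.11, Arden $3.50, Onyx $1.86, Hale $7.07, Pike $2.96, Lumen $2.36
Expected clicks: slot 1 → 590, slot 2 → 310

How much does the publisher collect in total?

Sorting advertisers: $7.07 (Hale) > $5.11 (Brio) > $3.50 (Arden) > …
Slot 1: Hale pays $5.11 × 590 = $3014.90
Slot 2: Brio pays $3.50 × 310 = $1085.00
Total = $4099.90

Total revenue: $4099.90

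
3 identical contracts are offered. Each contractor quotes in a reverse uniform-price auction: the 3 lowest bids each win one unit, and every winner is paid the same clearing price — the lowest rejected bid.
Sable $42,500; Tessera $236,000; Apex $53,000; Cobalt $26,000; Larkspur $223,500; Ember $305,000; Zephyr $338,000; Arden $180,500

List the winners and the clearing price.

Bids ranked low→high: 26,000 (Cobalt), 42,500 (Sable), 53,000 (Apex), 180,500 (Arden), 223,500 (Larkspur), …
Lowest 3: Cobalt, Sable, Apex.
Clearing price = lowest rejected bid = $180,500.

Cobalt, Sable, Apex; each is paid $180,500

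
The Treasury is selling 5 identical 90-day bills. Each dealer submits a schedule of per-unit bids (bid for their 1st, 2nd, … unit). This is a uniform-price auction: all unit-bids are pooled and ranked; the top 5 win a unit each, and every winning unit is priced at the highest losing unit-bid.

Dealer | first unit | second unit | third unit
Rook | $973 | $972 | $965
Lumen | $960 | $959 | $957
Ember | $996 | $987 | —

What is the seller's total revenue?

Total revenue: $4,800

Pooled unit-bids ranked (top 5): 996 (Ember-1), 987 (Ember-2), 973 (Rook-1), 972 (Rook-2), 965 (Rook-3)
The (k+1)-th unit-bid is $960.
Allocation: Ember 2, Rook 3. Every unit priced at $960.
Revenue = 5 × 960 = $4,800.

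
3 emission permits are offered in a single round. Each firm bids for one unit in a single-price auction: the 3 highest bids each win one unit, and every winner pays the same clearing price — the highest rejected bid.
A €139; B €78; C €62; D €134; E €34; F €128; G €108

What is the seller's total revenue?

Bids ranked high→low: 139 (A), 134 (D), 128 (F), 108 (G), 78 (B), …
The 3 highest are A, D, F.
Clearing price = highest rejected bid = €108.
Total revenue = 3 × €108 = €324.

Total revenue: €324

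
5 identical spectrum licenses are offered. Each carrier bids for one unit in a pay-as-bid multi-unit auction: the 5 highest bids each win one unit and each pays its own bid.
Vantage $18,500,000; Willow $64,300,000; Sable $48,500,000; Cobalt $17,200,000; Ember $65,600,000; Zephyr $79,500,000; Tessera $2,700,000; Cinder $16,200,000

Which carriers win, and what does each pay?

Zephyr $79,500,000, Ember $65,600,000, Willow $64,300,000, Sable $48,500,000, Vantage $18,500,000

Bids ranked high→low: 79,500,000 (Zephyr), 65,600,000 (Ember), 64,300,000 (Willow), 48,500,000 (Sable), 18,500,000 (Vantage), 17,200,000 (Cobalt), 16,200,000 (Cinder), …
The 5 highest are Zephyr, Ember, Willow, Sable, Vantage.
Each winner pays its own bid: Zephyr $79,500,000, Ember $65,600,000, Willow $64,300,000, Sable $48,500,000, Vantage $18,500,000.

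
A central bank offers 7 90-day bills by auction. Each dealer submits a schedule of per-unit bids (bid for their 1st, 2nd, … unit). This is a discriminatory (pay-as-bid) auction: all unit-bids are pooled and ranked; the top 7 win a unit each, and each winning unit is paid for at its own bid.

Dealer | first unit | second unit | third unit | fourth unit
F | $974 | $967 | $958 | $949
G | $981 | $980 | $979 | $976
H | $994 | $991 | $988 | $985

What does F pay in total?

F pays $0

Merging the schedules and taking the best 7: 994 (H-1), 991 (H-2), 988 (H-3), 985 (H-4), 981 (G-1), 980 (G-2), 979 (G-3)
Next rejected bid: $976 (not a price — pay-as-bid).
F wins no units.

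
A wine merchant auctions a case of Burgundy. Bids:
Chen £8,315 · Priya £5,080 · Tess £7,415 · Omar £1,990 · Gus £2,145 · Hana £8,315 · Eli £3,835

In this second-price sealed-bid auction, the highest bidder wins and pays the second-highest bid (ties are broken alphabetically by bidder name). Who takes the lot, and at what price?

Sorting bids: 8,315 (Chen) > 8,315 (Hana) > 7,415 (Tess) > 5,080 (Priya) > 3,835 (Eli) > 2,145 (Gus) > …
Tie at £8,315 → Chen wins by tie-break.
Chen wins with the highest bid; price is set by the runner-up at £8,315.

Chen pays £8,315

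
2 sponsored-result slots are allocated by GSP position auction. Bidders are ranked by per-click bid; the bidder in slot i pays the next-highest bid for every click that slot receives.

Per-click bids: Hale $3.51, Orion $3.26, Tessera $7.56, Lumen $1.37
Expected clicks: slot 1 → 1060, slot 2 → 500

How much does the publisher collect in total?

Total revenue: $5350.60

Per-click bids in order: $7.56 (Tessera) > $3.51 (Hale) > $3.26 (Orion) > …
Slot 1: Tessera pays $3.51 × 1060 = $3720.60
Slot 2: Hale pays $3.26 × 500 = $1630.00
Total = $5350.60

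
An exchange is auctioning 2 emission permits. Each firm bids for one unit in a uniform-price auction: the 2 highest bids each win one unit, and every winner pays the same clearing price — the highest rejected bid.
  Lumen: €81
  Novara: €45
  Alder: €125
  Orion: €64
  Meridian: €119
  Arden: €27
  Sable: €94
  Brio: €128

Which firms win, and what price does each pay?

Brio, Alder; each pays €119

Ordering the bids: 128 (Brio), 125 (Alder), 119 (Meridian), 94 (Sable), …
Winners (2 units): Brio, Alder.
Highest unsuccessful bid: €119 → clearing price.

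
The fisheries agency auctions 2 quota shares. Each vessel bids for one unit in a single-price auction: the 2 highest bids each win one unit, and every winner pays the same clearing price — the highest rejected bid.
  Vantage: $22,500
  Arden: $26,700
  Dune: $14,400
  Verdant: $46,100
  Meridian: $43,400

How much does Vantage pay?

Bids ranked high→low: 46,100 (Verdant), 43,400 (Meridian), 26,700 (Arden), 22,500 (Vantage), …
Top 2: Verdant, Meridian.
Clearing price = highest rejected bid = $26,700.
Vantage does not win → pays $0.

Vantage pays $0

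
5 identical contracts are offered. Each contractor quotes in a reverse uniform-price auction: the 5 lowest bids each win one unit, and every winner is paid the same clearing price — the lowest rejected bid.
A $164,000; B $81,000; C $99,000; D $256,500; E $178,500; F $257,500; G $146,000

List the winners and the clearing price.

B, C, G, A, E; each is paid $256,500

Ordering the bids: 81,000 (B), 99,000 (C), 146,000 (G), 164,000 (A), 178,500 (E), 256,500 (D), 257,500 (F)
The 5 lowest are B, C, G, A, E.
Clearing price = lowest rejected bid = $256,500.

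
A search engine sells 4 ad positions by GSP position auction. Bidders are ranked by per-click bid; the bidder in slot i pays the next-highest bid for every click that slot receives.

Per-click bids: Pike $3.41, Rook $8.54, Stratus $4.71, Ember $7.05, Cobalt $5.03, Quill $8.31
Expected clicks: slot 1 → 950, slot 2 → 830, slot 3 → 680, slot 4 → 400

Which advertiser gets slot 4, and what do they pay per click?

Cobalt; $4.71 per click

Ranked by bid: $8.54 (Rook) > $8.31 (Quill) > $7.05 (Ember) > $5.03 (Cobalt) > $4.71 (Stratus) > …
Slot 4 goes to the fourth-ranked bidder, Cobalt, who pays the next bid down: $4.71/click.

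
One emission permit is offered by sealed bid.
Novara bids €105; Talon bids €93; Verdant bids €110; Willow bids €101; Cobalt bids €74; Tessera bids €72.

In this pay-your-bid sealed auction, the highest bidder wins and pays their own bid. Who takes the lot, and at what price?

Sorting bids: 110 (Verdant) > 105 (Novara) > 101 (Willow) > 93 (Talon) > 74 (Cobalt) > 72 (Tessera)
Verdant is highest → pays own bid, €110.

Verdant pays €110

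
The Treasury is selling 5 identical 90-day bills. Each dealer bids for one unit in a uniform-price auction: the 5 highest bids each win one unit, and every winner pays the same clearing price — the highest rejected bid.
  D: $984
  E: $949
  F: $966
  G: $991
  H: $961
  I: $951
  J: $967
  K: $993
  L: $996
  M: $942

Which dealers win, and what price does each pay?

Ordering the bids: 996 (L), 993 (K), 991 (G), 984 (D), 967 (J), 966 (F), 961 (H), …
Top 5: L, K, G, D, J.
First losing bid is F's $966, which sets the uniform price.

L, K, G, D, J; each pays $966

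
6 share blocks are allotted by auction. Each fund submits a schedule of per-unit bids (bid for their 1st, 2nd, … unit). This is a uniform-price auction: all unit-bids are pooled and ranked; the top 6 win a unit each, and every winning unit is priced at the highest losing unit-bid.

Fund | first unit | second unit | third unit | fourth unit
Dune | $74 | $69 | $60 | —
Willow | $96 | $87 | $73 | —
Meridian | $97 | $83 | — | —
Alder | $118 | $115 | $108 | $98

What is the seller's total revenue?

Merging the schedules and taking the best 6: 118 (Alder-1), 115 (Alder-2), 108 (Alder-3), 98 (Alder-4), 97 (Meridian-1), 96 (Willow-1)
First bid not allocated: $87.
Allocation: Alder 4, Meridian 1, Willow 1. Every unit priced at $87.
Revenue = 6 × 87 = $522.

Total revenue: $522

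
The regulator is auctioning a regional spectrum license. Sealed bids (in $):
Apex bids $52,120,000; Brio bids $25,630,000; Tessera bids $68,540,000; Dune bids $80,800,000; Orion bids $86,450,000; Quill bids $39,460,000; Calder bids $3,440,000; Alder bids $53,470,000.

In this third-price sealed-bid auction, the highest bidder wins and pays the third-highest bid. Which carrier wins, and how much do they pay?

Orion pays $68,540,000

Third-price sealed-bid auction: the highest bidder wins and pays the third-highest bid.
Sorting bids: 86,450,000 (Orion) > 80,800,000 (Dune) > 68,540,000 (Tessera) > 53,470,000 (Alder) > 52,120,000 (Apex) > 39,460,000 (Quill) > …
Orion is highest; pays the third-highest bid, $68,540,000.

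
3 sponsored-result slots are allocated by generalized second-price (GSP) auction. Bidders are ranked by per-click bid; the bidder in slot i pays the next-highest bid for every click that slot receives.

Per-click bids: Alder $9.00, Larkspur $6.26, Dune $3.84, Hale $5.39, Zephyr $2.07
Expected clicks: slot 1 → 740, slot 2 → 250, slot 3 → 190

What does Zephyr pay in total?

Ranked by bid: $9.00 (Alder) > $6.26 (Larkspur) > $5.39 (Hale) > $3.84 (Dune) > …
Zephyr ranks below slot 3 → no slot, pays nothing.

Zephyr pays $0.00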